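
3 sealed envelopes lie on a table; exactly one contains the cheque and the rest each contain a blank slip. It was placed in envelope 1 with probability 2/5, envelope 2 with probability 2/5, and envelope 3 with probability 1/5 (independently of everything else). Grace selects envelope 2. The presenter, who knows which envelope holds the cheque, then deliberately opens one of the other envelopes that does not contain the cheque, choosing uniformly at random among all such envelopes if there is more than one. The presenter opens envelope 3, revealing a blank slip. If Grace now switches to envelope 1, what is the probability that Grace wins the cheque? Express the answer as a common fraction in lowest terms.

2/3

Consider each possible location of the cheque in turn.
If it is in envelope 1 (prior 2/5): the presenter has no choice, probability 1; weight (2/5)·1 = 2/5.
If it is in envelope 2 (prior 2/5): the presenter has 2 equally likely choices, so probability 1/2; weight (2/5)·(1/2) = 1/5.
If it is in envelope 3 (prior 1/5): the presenter opened envelope 3, so this case is ruled out; weight (1/5)·0 = 0.
The weights sum to 3/5.
So P(the cheque in envelope 1 | the presenter opened envelope 3) = (2/5) / (3/5) = 2/3.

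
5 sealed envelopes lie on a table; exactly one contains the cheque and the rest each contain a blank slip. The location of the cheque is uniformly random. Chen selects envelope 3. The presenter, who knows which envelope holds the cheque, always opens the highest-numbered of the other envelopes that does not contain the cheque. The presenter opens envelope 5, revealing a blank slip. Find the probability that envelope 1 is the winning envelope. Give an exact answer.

1/4

Condition on the true location of the cheque.
If it is in any of envelopes 1, 2, 3, and 4 (prior 1/5 each): envelope 5 is the highest-numbered option available, probability 1; weight (1/5)·1 = 1/5 each.
If it is in envelope 5 (prior 1/5): the presenter opened envelope 5, so this case is ruled out; weight (1/5)·0 = 0.
The weights sum to 4/5.
So P(the cheque in envelope 1 | the presenter opened envelope 5) = (1/5) / (4/5) = 1/4.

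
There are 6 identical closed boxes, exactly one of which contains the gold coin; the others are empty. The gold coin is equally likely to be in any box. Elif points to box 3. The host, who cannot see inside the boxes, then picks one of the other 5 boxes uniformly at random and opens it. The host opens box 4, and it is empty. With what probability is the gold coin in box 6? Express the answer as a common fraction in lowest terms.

Consider each possible location of the gold coin in turn.
If it is in any of boxes 1, 2, 3, 5, and 6 (prior 1/6 each): the host picks box 4 with probability 1/5 regardless, and it is not the prize; weight (1/6)·(1/5) = 1/30 each.
If it is in box 4 (prior 1/6): the host opened box 4, so this case is ruled out; weight (1/6)·0 = 0.
The weights sum to 1/6.
So P(the gold coin in box 6 | the host opened box 4) = (1/30) / (1/6) = 1/5.

1/5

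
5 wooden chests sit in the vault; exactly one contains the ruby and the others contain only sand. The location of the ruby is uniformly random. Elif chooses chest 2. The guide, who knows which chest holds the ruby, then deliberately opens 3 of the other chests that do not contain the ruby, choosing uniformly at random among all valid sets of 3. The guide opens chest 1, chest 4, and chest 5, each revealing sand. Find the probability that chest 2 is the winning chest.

1/5

Condition on the true location of the ruby.
If it is in any of chests 1, 4, and 5 (prior 1/5 each): that chest was opened and seen not to hold the prize — ruled out; weight (1/5)·0 = 0 each.
If it is in chest 2 (prior 1/5): the guide has 4 equally likely choices, so probability 1/4; weight (1/5)·(1/4) = 1/20.
If it is in chest 3 (prior 1/5): the guide has no choice, probability 1; weight (1/5)·1 = 1/5.
The weights sum to 1/4.
So P(the ruby in chest 2 | the guide opened chest 1, chest 4, and chest 5) = (1/20) / (1/4) = 1/5.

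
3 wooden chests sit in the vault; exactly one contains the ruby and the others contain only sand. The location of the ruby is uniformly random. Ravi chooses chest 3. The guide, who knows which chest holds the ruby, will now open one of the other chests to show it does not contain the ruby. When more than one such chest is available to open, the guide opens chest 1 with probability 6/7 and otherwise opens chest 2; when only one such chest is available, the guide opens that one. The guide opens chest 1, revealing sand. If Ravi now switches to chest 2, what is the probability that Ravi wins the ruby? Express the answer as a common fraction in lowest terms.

7/13

Apply Bayes' rule, conditioning on where the ruby actually is.
If it is in chest 1 (prior 1/3): the guide opened chest 1, so this case is ruled out; weight (1/3)·0 = 0.
If it is in chest 2 (prior 1/3): only chest 1 is available, probability 1; weight (1/3)·1 = 1/3.
If it is in chest 3 (prior 1/3): chest 1 is available, opened with probability 6/7; weight (1/3)·(6/7) = 2/7.
The weights sum to 13/21.
So P(the ruby in chest 2 | the guide opened chest 1) = (1/3) / (13/21) = 7/13.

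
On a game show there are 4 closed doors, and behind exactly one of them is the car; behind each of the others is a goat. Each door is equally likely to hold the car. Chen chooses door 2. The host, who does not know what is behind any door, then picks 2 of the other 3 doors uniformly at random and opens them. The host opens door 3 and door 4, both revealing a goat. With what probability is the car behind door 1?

1/2

Condition on the true location of the car.
If it is behind either of doors 1 and 2 (prior 1/4 each): the host picks exactly this set with probability 1/3 regardless, and none is the prize; weight (1/4)·(1/3) = 1/12 each.
If it is behind either of doors 3 and 4 (prior 1/4 each): that door was opened and seen not to hold the prize — ruled out; weight (1/4)·0 = 0 each.
The weights sum to 1/6.
So P(the car behind door 1 | the host opened door 3 and door 4) = (1/12) / (1/6) = 1/2.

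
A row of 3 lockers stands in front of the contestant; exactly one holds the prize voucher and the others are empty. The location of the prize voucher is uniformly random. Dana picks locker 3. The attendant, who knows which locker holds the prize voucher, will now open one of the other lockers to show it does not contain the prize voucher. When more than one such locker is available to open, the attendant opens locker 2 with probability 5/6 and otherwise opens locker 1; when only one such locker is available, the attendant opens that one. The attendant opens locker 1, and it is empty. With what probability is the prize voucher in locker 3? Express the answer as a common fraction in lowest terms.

Consider each possible location of the prize voucher in turn.
If it is in locker 1 (prior 1/3): the attendant opened locker 1, so this case is ruled out; weight (1/3)·0 = 0.
If it is in locker 2 (prior 1/3): only locker 1 is available, probability 1; weight (1/3)·1 = 1/3.
If it is in locker 3 (prior 1/3): locker 2 is available but not opened, probability 1/6; weight (1/3)·(1/6) = 1/18.
The weights sum to 7/18.
So P(the prize voucher in locker 3 | the attendant opened locker 1) = (1/18) / (7/18) = 1/7.

1/7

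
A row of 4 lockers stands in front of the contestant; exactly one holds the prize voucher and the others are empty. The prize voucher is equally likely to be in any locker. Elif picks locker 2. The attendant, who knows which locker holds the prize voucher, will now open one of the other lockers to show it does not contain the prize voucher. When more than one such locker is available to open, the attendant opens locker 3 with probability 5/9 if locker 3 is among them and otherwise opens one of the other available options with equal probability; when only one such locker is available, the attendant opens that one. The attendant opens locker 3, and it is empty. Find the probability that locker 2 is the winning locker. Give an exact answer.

Consider each possible location of the prize voucher in turn.
If it is in any of lockers 1, 2, and 4 (prior 1/4 each): locker 3 is available, opened with probability 5/9; weight (1/4)·(5/9) = 5/36 each.
If it is in locker 3 (prior 1/4): the attendant opened locker 3, so this case is ruled out; weight (1/4)·0 = 0.
The weights sum to 5/12.
So P(the prize voucher in locker 2 | the attendant opened locker 3) = (5/36) / (5/12) = 1/3.

1/3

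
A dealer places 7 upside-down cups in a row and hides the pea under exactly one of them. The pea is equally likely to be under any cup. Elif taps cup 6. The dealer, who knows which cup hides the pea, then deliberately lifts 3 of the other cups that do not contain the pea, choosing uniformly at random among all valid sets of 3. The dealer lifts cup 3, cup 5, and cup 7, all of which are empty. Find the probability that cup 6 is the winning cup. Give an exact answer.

1/7

Apply Bayes' rule, conditioning on where the pea actually is.
If it is under any of cups 1, 2, and 4 (prior 1/7 each): the dealer has 10 equally likely choices, so probability 1/10; weight (1/7)·(1/10) = 1/70 each.
If it is under any of cups 3, 5, and 7 (prior 1/7 each): that cup was opened and seen not to hold the prize — ruled out; weight (1/7)·0 = 0 each.
If it is under cup 6 (prior 1/7): the dealer has 20 equally likely choices, so probability 1/20; weight (1/7)·(1/20) = 1/140.
The weights sum to 1/20.
So P(the pea under cup 6 | the dealer opened cup 3, cup 5, and cup 7) = (1/140) / (1/20) = 1/7.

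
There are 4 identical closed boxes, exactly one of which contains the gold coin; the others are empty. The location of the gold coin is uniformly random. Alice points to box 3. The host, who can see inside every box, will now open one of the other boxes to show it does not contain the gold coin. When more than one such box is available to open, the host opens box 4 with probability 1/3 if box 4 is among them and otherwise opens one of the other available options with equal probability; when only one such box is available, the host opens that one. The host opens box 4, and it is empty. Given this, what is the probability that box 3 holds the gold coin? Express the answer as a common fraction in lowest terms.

1/3

Consider each possible location of the gold coin in turn.
If it is in any of boxes 1, 2, and 3 (prior 1/4 each): box 4 is available, opened with probability 1/3; weight (1/4)·(1/3) = 1/12 each.
If it is in box 4 (prior 1/4): the host opened box 4, so this case is ruled out; weight (1/4)·0 = 0.
The weights sum to 1/4.
So P(the gold coin in box 3 | the host opened box 4) = (1/12) / (1/4) = 1/3.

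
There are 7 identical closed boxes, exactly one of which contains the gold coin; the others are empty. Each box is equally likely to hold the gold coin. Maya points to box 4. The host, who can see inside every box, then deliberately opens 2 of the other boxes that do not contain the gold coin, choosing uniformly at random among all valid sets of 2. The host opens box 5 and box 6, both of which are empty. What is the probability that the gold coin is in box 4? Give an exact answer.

1/7

Consider each possible location of the gold coin in turn.
If it is in any of boxes 1, 2, 3, and 7 (prior 1/7 each): the host has 10 equally likely choices, so probability 1/10; weight (1/7)·(1/10) = 1/70 each.
If it is in box 4 (prior 1/7): the host has 15 equally likely choices, so probability 1/15; weight (1/7)·(1/15) = 1/105.
If it is in either of boxes 5 and 6 (prior 1/7 each): that box was opened and seen not to hold the prize — ruled out; weight (1/7)·0 = 0 each.
The weights sum to 1/15.
So P(the gold coin in box 4 | the host opened box 5 and box 6) = (1/105) / (1/15) = 1/7.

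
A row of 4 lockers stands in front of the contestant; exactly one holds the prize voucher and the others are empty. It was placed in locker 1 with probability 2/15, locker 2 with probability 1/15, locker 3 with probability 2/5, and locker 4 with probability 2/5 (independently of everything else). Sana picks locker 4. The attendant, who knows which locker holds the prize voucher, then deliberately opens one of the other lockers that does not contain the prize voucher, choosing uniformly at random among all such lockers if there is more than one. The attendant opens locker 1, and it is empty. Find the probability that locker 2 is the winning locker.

1/11

Consider each possible location of the prize voucher in turn.
If it is in locker 1 (prior 2/15): the attendant opened locker 1, so this case is ruled out; weight (2/15)·0 = 0.
If it is in locker 2 (prior 1/15): the attendant has 2 equally likely choices, so probability 1/2; weight (1/15)·(1/2) = 1/30.
If it is in locker 3 (prior 2/5): the attendant has 2 equally likely choices, so probability 1/2; weight (2/5)·(1/2) = 1/5.
If it is in locker 4 (prior 2/5): the attendant has 3 equally likely choices, so probability 1/3; weight (2/5)·(1/3) = 2/15.
The weights sum to 11/30.
So P(the prize voucher in locker 2 | the attendant opened locker 1) = (1/30) / (11/30) = 1/11.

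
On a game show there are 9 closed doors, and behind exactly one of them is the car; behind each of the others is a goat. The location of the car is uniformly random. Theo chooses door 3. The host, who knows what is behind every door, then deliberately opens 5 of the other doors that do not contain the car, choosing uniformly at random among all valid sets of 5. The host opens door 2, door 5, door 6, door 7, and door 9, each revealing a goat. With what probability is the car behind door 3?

Apply Bayes' rule, conditioning on where the car actually is.
If it is behind any of doors 1, 4, and 8 (prior 1/9 each): the host has 21 equally likely choices, so probability 1/21; weight (1/9)·(1/21) = 1/189 each.
If it is behind any of doors 2, 5, 6, 7, and 9 (prior 1/9 each): that door was opened and seen not to hold the prize — ruled out; weight (1/9)·0 = 0 each.
If it is behind door 3 (prior 1/9): the host has 56 equally likely choices, so probability 1/56; weight (1/9)·(1/56) = 1/504.
The weights sum to 1/56.
So P(the car behind door 3 | the host opened door 2, door 5, door 6, door 7, and door 9) = (1/504) / (1/56) = 1/9.

1/9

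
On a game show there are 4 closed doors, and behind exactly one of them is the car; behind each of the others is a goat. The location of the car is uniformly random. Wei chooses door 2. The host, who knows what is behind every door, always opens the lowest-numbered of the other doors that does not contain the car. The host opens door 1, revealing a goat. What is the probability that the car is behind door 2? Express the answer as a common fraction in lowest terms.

Apply Bayes' rule, conditioning on where the car actually is.
If it is behind door 1 (prior 1/4): the host opened door 1, so this case is ruled out; weight (1/4)·0 = 0.
If it is behind any of doors 2, 3, and 4 (prior 1/4 each): door 1 is the lowest-numbered option available, probability 1; weight (1/4)·1 = 1/4 each.
The weights sum to 3/4.
So P(the car behind door 2 | the host opened door 1) = (1/4) / (3/4) = 1/3.

1/3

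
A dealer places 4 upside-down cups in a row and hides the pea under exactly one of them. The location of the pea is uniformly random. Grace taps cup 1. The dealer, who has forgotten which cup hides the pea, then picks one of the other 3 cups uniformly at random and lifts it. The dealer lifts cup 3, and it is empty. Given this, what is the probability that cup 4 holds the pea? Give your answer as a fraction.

1/3

Because the dealer chose which cup to lift without knowing where the pea is, the choice is independent of the prize location. Learning that cup 3 does not hold the pea simply rules out that one location and leaves the remaining 3 cups still equally likely by symmetry.
So P(the pea under cup 4) = 1/3.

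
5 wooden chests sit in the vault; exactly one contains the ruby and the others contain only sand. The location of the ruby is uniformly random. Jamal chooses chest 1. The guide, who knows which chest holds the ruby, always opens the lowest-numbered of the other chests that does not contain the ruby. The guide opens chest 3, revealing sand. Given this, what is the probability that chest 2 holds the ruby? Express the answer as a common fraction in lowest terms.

Condition on the true location of the ruby.
If it is in any of chests 1, 4, and 5 (prior 1/5 each): the guide would have opened chest 2 instead, probability 0; weight (1/5)·0 = 0 each.
If it is in chest 2 (prior 1/5): chest 3 is the lowest-numbered option available, probability 1; weight (1/5)·1 = 1/5.
If it is in chest 3 (prior 1/5): the guide opened chest 3, so this case is ruled out; weight (1/5)·0 = 0.
The weights sum to 1/5.
So P(the ruby in chest 2 | the guide opened chest 3) = (1/5) / (1/5) = 1.

1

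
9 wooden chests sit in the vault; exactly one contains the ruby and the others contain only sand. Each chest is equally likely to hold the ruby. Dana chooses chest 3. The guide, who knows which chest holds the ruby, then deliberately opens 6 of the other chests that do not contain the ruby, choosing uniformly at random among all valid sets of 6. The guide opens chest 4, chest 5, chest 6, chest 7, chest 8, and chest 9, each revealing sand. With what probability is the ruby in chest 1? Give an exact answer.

Condition on the true location of the ruby.
If it is in either of chests 1 and 2 (prior 1/9 each): the guide has 7 equally likely choices, so probability 1/7; weight (1/9)·(1/7) = 1/63 each.
If it is in chest 3 (prior 1/9): the guide has 28 equally likely choices, so probability 1/28; weight (1/9)·(1/28) = 1/252.
If it is in any of chests 4, 5, 6, 7, 8, and 9 (prior 1/9 each): that chest was opened and seen not to hold the prize — ruled out; weight (1/9)·0 = 0 each.
The weights sum to 1/28.
So P(the ruby in chest 1 | the guide opened chest 4, chest 5, chest 6, chest 7, chest 8, and chest 9) = (1/63) / (1/28) = 4/9.

4/9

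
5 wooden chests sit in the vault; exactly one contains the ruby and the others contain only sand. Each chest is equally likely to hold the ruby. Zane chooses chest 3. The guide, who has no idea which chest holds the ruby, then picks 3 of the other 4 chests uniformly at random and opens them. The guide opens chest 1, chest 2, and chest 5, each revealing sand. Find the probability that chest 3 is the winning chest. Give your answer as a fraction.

1/2

Because the guide chose which chests to open without knowing where the ruby is, the choice is independent of the prize location. Learning that none of the 3 opened chests holds the ruby simply rules out those 3 locations and leaves the remaining 2 chests still equally likely by symmetry.
So P(the ruby in chest 3) = 1/2.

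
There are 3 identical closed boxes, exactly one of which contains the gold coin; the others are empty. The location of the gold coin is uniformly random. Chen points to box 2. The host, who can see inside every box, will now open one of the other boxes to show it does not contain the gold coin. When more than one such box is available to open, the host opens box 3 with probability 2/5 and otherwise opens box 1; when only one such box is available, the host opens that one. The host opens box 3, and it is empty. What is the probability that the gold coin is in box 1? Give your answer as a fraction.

5/7

Consider each possible location of the gold coin in turn.
If it is in box 1 (prior 1/3): only box 3 is available, probability 1; weight (1/3)·1 = 1/3.
If it is in box 2 (prior 1/3): box 3 is available, opened with probability 2/5; weight (1/3)·(2/5) = 2/15.
If it is in box 3 (prior 1/3): the host opened box 3, so this case is ruled out; weight (1/3)·0 = 0.
The weights sum to 7/15.
So P(the gold coin in box 1 | the host opened box 3) = (1/3) / (7/15) = 5/7.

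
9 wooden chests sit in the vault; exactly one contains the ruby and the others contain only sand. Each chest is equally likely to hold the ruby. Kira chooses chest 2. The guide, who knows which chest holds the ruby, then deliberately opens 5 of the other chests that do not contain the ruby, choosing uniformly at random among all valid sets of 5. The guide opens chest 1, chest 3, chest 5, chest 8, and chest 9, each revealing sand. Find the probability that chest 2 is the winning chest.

Condition on the true location of the ruby.
If it is in any of chests 1, 3, 5, 8, and 9 (prior 1/9 each): that chest was opened and seen not to hold the prize — ruled out; weight (1/9)·0 = 0 each.
If it is in chest 2 (prior 1/9): the guide has 56 equally likely choices, so probability 1/56; weight (1/9)·(1/56) = 1/504.
If it is in any of chests 4, 6, and 7 (prior 1/9 each): the guide has 21 equally likely choices, so probability 1/21; weight (1/9)·(1/21) = 1/189 each.
The weights sum to 1/56.
So P(the ruby in chest 2 | the guide opened chest 1, chest 3, chest 5, chest 8, and chest 9) = (1/504) / (1/56) = 1/9.

1/9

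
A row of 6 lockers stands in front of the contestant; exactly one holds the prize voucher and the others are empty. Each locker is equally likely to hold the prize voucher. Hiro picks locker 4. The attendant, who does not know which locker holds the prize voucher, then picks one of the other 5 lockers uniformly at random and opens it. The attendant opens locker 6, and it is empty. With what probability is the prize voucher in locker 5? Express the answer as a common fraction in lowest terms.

Apply Bayes' rule, conditioning on where the prize voucher actually is.
If it is in any of lockers 1, 2, 3, 4, and 5 (prior 1/6 each): the attendant picks locker 6 with probability 1/5 regardless, and it is not the prize; weight (1/6)·(1/5) = 1/30 each.
If it is in locker 6 (prior 1/6): the attendant opened locker 6, so this case is ruled out; weight (1/6)·0 = 0.
The weights sum to 1/6.
So P(the prize voucher in locker 5 | the attendant opened locker 6) = (1/30) / (1/6) = 1/5.

1/5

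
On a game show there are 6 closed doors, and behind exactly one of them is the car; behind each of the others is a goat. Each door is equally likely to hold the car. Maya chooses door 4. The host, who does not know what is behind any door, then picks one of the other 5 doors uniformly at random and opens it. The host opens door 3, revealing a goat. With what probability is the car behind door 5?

Because the host chose which door to open without knowing where the car is, the choice is independent of the prize location. Learning that door 3 does not hold the car simply rules out that one location and leaves the remaining 5 doors still equally likely by symmetry.
So P(the car behind door 5) = 1/5.

1/5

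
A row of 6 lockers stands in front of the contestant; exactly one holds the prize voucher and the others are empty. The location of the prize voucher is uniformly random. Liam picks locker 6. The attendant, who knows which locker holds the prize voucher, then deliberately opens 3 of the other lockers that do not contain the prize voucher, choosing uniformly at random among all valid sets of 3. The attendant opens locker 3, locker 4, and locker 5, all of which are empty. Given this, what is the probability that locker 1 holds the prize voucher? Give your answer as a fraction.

5/12

Condition on the true location of the prize voucher.
If it is in either of lockers 1 and 2 (prior 1/6 each): the attendant has 4 equally likely choices, so probability 1/4; weight (1/6)·(1/4) = 1/24 each.
If it is in any of lockers 3, 4, and 5 (prior 1/6 each): that locker was opened and seen not to hold the prize — ruled out; weight (1/6)·0 = 0 each.
If it is in locker 6 (prior 1/6): the attendant has 10 equally likely choices, so probability 1/10; weight (1/6)·(1/10) = 1/60.
The weights sum to 1/10.
So P(the prize voucher in locker 1 | the attendant opened locker 3, locker 4, and locker 5) = (1/24) / (1/10) = 5/12.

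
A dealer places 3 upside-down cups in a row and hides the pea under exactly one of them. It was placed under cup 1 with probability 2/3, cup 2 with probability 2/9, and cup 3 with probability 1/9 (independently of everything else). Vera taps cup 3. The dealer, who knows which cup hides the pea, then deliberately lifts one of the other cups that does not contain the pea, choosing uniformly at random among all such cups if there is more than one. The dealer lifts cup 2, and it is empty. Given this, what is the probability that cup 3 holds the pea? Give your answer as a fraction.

Condition on the true location of the pea.
If it is under cup 1 (prior 2/3): the dealer has no choice, probability 1; weight (2/3)·1 = 2/3.
If it is under cup 2 (prior 2/9): the dealer opened cup 2, so this case is ruled out; weight (2/9)·0 = 0.
If it is under cup 3 (prior 1/9): the dealer has 2 equally likely choices, so probability 1/2; weight (1/9)·(1/2) = 1/18.
The weights sum to 13/18.
So P(the pea under cup 3 | the dealer opened cup 2) = (1/18) / (13/18) = 1/13.

1/13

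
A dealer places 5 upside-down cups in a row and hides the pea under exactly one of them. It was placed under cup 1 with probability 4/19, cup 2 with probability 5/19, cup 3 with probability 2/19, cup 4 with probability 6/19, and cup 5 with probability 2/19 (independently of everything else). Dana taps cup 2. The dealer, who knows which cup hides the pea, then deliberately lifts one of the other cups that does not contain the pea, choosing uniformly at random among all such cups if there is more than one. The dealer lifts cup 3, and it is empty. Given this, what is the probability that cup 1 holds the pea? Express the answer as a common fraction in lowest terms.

16/63

Apply Bayes' rule, conditioning on where the pea actually is.
If it is under cup 1 (prior 4/19): the dealer has 3 equally likely choices, so probability 1/3; weight (4/19)·(1/3) = 4/57.
If it is under cup 2 (prior 5/19): the dealer has 4 equally likely choices, so probability 1/4; weight (5/19)·(1/4) = 5/76.
If it is under cup 3 (prior 2/19): the dealer opened cup 3, so this case is ruled out; weight (2/19)·0 = 0.
If it is under cup 4 (prior 6/19): the dealer has 3 equally likely choices, so probability 1/3; weight (6/19)·(1/3) = 2/19.
If it is under cup 5 (prior 2/19): the dealer has 3 equally likely choices, so probability 1/3; weight (2/19)·(1/3) = 2/57.
The weights sum to 21/76.
So P(the pea under cup 1 | the dealer opened cup 3) = (4/57) / (21/76) = 16/63.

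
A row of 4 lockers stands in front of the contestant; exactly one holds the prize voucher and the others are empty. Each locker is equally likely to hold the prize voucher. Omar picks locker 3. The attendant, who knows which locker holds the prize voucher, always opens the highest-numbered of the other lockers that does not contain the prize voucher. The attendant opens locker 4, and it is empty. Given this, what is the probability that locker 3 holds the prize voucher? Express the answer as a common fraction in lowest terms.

1/3

Apply Bayes' rule, conditioning on where the prize voucher actually is.
If it is in any of lockers 1, 2, and 3 (prior 1/4 each): locker 4 is the highest-numbered option available, probability 1; weight (1/4)·1 = 1/4 each.
If it is in locker 4 (prior 1/4): the attendant opened locker 4, so this case is ruled out; weight (1/4)·0 = 0.
The weights sum to 3/4.
So P(the prize voucher in locker 3 | the attendant opened locker 4) = (1/4) / (3/4) = 1/3.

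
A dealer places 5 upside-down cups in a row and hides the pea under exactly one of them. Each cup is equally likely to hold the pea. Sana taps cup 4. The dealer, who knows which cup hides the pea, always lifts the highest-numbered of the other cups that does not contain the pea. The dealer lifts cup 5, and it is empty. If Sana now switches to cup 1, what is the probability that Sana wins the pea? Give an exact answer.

1/4

Consider each possible location of the pea in turn.
If it is under any of cups 1, 2, 3, and 4 (prior 1/5 each): cup 5 is the highest-numbered option available, probability 1; weight (1/5)·1 = 1/5 each.
If it is under cup 5 (prior 1/5): the dealer opened cup 5, so this case is ruled out; weight (1/5)·0 = 0.
The weights sum to 4/5.
So P(the pea under cup 1 | the dealer opened cup 5) = (1/5) / (4/5) = 1/4.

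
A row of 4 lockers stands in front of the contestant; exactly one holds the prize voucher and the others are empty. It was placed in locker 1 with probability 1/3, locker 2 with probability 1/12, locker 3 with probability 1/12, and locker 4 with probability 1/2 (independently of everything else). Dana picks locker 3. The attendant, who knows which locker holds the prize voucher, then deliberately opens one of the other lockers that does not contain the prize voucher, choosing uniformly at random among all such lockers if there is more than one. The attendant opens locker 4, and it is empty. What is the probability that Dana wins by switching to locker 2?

Apply Bayes' rule, conditioning on where the prize voucher actually is.
If it is in locker 1 (prior 1/3): the attendant has 2 equally likely choices, so probability 1/2; weight (1/3)·(1/2) = 1/6.
If it is in locker 2 (prior 1/12): the attendant has 2 equally likely choices, so probability 1/2; weight (1/12)·(1/2) = 1/24.
If it is in locker 3 (prior 1/12): the attendant has 3 equally likely choices, so probability 1/3; weight (1/12)·(1/3) = 1/36.
If it is in locker 4 (prior 1/2): the attendant opened locker 4, so this case is ruled out; weight (1/2)·0 = 0.
The weights sum to 17/72.
So P(the prize voucher in locker 2 | the attendant opened locker 4) = (1/24) / (17/72) = 3/17.

3/17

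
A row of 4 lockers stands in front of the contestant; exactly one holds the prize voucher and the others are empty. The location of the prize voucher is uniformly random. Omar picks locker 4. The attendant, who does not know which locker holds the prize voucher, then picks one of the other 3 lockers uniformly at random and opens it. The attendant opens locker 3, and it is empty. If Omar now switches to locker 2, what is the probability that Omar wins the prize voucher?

1/3

Consider each possible location of the prize voucher in turn.
If it is in any of lockers 1, 2, and 4 (prior 1/4 each): the attendant picks locker 3 with probability 1/3 regardless, and it is not the prize; weight (1/4)·(1/3) = 1/12 each.
If it is in locker 3 (prior 1/4): the attendant opened locker 3, so this case is ruled out; weight (1/4)·0 = 0.
The weights sum to 1/4.
So P(the prize voucher in locker 2 | the attendant opened locker 3) = (1/12) / (1/4) = 1/3.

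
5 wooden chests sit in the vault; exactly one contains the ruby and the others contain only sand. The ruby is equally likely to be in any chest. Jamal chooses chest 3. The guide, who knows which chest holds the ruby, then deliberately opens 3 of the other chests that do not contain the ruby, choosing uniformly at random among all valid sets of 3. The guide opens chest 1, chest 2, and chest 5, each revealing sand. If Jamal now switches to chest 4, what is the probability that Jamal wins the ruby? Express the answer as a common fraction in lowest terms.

4/5

Apply Bayes' rule, conditioning on where the ruby actually is.
If it is in any of chests 1, 2, and 5 (prior 1/5 each): that chest was opened and seen not to hold the prize — ruled out; weight (1/5)·0 = 0 each.
If it is in chest 3 (prior 1/5): the guide has 4 equally likely choices, so probability 1/4; weight (1/5)·(1/4) = 1/20.
If it is in chest 4 (prior 1/5): the guide has no choice, probability 1; weight (1/5)·1 = 1/5.
The weights sum to 1/4.
So P(the ruby in chest 4 | the guide opened chest 1, chest 2, and chest 5) = (1/5) / (1/4) = 4/5.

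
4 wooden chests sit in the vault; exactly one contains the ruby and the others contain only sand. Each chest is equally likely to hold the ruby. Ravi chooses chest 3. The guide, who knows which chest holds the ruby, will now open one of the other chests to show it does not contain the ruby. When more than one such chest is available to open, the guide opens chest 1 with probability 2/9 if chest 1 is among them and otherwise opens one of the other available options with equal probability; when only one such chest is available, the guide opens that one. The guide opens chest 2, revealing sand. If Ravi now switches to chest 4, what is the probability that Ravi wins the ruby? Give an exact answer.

Condition on the true location of the ruby.
If it is in chest 1 (prior 1/4): chest 1 holds the prize so is unavailable; the guide chooses uniformly among the 2 others, probability 1/2; weight (1/4)·(1/2) = 1/8.
If it is in chest 2 (prior 1/4): the guide opened chest 2, so this case is ruled out; weight (1/4)·0 = 0.
If it is in chest 3 (prior 1/4): chest 1 is available but not opened; chest 2 gets probability (1 − 2/9)/2 = 7/18; weight (1/4)·(7/18) = 7/72.
If it is in chest 4 (prior 1/4): chest 1 is available but not opened, probability 7/9; weight (1/4)·(7/9) = 7/36.
The weights sum to 5/12.
So P(the ruby in chest 4 | the guide opened chest 2) = (7/36) / (5/12) = 7/15.

7/15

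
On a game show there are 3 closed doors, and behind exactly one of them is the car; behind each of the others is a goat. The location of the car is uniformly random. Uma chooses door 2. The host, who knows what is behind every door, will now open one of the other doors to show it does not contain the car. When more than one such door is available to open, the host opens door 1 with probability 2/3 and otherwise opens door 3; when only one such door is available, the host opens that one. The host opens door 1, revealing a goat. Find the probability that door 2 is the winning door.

2/5

Apply Bayes' rule, conditioning on where the car actually is.
If it is behind door 1 (prior 1/3): the host opened door 1, so this case is ruled out; weight (1/3)·0 = 0.
If it is behind door 2 (prior 1/3): door 1 is available, opened with probability 2/3; weight (1/3)·(2/3) = 2/9.
If it is behind door 3 (prior 1/3): only door 1 is available, probability 1; weight (1/3)·1 = 1/3.
The weights sum to 5/9.
So P(the car behind door 2 | the host opened door 1) = (2/9) / (5/9) = 2/5.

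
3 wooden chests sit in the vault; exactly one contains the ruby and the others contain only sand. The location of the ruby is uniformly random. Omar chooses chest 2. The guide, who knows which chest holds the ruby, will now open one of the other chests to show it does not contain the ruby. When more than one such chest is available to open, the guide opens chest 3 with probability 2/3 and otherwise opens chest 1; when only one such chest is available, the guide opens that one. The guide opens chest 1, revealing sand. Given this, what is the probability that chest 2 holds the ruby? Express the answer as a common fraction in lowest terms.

1/4

Condition on the true location of the ruby.
If it is in chest 1 (prior 1/3): the guide opened chest 1, so this case is ruled out; weight (1/3)·0 = 0.
If it is in chest 2 (prior 1/3): chest 3 is available but not opened, probability 1/3; weight (1/3)·(1/3) = 1/9.
If it is in chest 3 (prior 1/3): only chest 1 is available, probability 1; weight (1/3)·1 = 1/3.
The weights sum to 4/9.
So P(the ruby in chest 2 | the guide opened chest 1) = (1/9) / (4/9) = 1/4.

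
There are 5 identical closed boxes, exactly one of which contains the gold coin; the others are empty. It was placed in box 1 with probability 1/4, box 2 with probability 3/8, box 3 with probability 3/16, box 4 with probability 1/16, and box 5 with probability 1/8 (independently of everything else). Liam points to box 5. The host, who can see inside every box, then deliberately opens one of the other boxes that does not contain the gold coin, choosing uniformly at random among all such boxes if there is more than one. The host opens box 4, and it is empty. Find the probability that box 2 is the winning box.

12/29

Apply Bayes' rule, conditioning on where the gold coin actually is.
If it is in box 1 (prior 1/4): the host has 3 equally likely choices, so probability 1/3; weight (1/4)·(1/3) = 1/12.
If it is in box 2 (prior 3/8): the host has 3 equally likely choices, so probability 1/3; weight (3/8)·(1/3) = 1/8.
If it is in box 3 (prior 3/16): the host has 3 equally likely choices, so probability 1/3; weight (3/16)·(1/3) = 1/16.
If it is in box 4 (prior 1/16): the host opened box 4, so this case is ruled out; weight (1/16)·0 = 0.
If it is in box 5 (prior 1/8): the host has 4 equally likely choices, so probability 1/4; weight (1/8)·(1/4) = 1/32.
The weights sum to 29/96.
So P(the gold coin in box 2 | the host opened box 4) = (1/8) / (29/96) = 12/29.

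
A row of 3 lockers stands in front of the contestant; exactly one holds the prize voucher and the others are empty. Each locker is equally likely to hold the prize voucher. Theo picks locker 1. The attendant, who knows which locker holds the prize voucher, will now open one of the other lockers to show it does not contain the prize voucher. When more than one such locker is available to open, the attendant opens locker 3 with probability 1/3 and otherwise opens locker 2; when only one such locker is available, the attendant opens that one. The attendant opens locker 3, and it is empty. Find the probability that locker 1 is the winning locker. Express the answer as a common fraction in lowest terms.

1/4

Condition on the true location of the prize voucher.
If it is in locker 1 (prior 1/3): locker 3 is available, opened with probability 1/3; weight (1/3)·(1/3) = 1/9.
If it is in locker 2 (prior 1/3): only locker 3 is available, probability 1; weight (1/3)·1 = 1/3.
If it is in locker 3 (prior 1/3): the attendant opened locker 3, so this case is ruled out; weight (1/3)·0 = 0.
The weights sum to 4/9.
So P(the prize voucher in locker 1 | the attendant opened locker 3) = (1/9) / (4/9) = 1/4.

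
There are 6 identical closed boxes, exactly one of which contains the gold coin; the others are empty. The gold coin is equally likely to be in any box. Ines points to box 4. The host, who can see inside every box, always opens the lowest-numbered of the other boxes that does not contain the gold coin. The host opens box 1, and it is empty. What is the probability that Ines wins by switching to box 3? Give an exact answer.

1/5

Condition on the true location of the gold coin.
If it is in box 1 (prior 1/6): the host opened box 1, so this case is ruled out; weight (1/6)·0 = 0.
If it is in any of boxes 2, 3, 4, 5, and 6 (prior 1/6 each): box 1 is the lowest-numbered option available, probability 1; weight (1/6)·1 = 1/6 each.
The weights sum to 5/6.
So P(the gold coin in box 3 | the host opened box 1) = (1/6) / (5/6) = 1/5.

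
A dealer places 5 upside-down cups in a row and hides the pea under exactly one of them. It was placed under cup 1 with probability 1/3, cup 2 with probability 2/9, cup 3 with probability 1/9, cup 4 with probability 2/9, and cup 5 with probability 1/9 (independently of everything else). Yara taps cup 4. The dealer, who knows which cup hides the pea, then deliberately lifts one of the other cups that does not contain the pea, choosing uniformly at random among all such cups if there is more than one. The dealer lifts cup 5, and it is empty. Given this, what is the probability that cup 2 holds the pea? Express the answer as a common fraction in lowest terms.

Apply Bayes' rule, conditioning on where the pea actually is.
If it is under cup 1 (prior 1/3): the dealer has 3 equally likely choices, so probability 1/3; weight (1/3)·(1/3) = 1/9.
If it is under cup 2 (prior 2/9): the dealer has 3 equally likely choices, so probability 1/3; weight (2/9)·(1/3) = 2/27.
If it is under cup 3 (prior 1/9): the dealer has 3 equally likely choices, so probability 1/3; weight (1/9)·(1/3) = 1/27.
If it is under cup 4 (prior 2/9): the dealer has 4 equally likely choices, so probability 1/4; weight (2/9)·(1/4) = 1/18.
If it is under cup 5 (prior 1/9): the dealer opened cup 5, so this case is ruled out; weight (1/9)·0 = 0.
The weights sum to 5/18.
So P(the pea under cup 2 | the dealer opened cup 5) = (2/27) / (5/18) = 4/15.

4/15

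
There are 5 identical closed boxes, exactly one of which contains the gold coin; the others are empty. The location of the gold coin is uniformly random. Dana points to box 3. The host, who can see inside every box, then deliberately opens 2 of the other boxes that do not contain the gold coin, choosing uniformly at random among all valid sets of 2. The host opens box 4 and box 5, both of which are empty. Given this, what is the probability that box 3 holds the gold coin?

Condition on the true location of the gold coin.
If it is in either of boxes 1 and 2 (prior 1/5 each): the host has 3 equally likely choices, so probability 1/3; weight (1/5)·(1/3) = 1/15 each.
If it is in box 3 (prior 1/5): the host has 6 equally likely choices, so probability 1/6; weight (1/5)·(1/6) = 1/30.
If it is in either of boxes 4 and 5 (prior 1/5 each): that box was opened and seen not to hold the prize — ruled out; weight (1/5)·0 = 0 each.
The weights sum to 1/6.
So P(the gold coin in box 3 | the host opened box 4 and box 5) = (1/30) / (1/6) = 1/5.

1/5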